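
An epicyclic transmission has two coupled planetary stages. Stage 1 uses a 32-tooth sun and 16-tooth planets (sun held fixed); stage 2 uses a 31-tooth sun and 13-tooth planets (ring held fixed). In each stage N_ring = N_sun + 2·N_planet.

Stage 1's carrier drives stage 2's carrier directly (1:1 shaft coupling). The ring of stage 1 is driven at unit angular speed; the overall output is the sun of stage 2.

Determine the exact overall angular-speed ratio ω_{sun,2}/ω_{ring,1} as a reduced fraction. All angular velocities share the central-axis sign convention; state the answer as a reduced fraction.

Stage 1: N_ring = 32 + 2·16 = 64
Stage 1: 32(ω_s−ω_c) = −64(ω_r−ω_c),  ω_s=0, ω_r=1
Stage 1: 32(0−ω_c) = −64(1−ω_c)  ⇒  96ω_c = 64  ⇒  ω_c = 2/3
  ⇒ ω_c¹/ω_r¹ = 2/3
Stage 2: N_ring = 31 + 2·13 = 57
Stage 2: 31(ω_s−ω_c) = −57(ω_r−ω_c),  ω_r=0, ω_c=1
Stage 2: ω_s = 1 − (57/31)(0−1) = 88/31
  ⇒ ω_s²/ω_c² = 88/31
Coupling ω_c² = ω_c¹ ⇒ overall = 2/3 × 88/31 = 176/93

176/93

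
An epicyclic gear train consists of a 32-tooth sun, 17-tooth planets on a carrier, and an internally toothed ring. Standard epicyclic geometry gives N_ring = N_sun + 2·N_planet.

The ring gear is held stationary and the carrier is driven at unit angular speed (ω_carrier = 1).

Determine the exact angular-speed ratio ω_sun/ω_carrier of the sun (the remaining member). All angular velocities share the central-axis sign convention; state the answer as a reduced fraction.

49/16

N_ring = 32 + 2·17 = 66
32(ω_s−ω_c) = −66(ω_r−ω_c),  ω_r=0, ω_c=1
ω_s = 1 − (66/32)(0−1) = 49/16
ω_s/ω_c = 49/16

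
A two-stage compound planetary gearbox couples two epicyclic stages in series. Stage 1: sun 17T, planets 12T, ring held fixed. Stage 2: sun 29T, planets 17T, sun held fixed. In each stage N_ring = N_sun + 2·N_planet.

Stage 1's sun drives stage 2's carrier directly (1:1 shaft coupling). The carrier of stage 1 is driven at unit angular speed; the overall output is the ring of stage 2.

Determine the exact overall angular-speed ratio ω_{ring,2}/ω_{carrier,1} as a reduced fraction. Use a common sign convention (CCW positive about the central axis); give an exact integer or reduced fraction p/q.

5336/1071

Stage 1: N_ring = 17 + 2·12 = 41
Stage 1: 17(ω_s−ω_c) = −41(ω_r−ω_c),  ω_r=0, ω_c=1
Stage 1: ω_s = 1 − (41/17)(0−1) = 58/17
  ⇒ ω_s¹/ω_c¹ = 58/17
Stage 2: N_ring = 29 + 2·17 = 63
Stage 2: 29(ω_s−ω_c) = −63(ω_r−ω_c),  ω_s=0, ω_c=1
Stage 2: ω_r = 1 − (29/63)(0−1) = 92/63
  ⇒ ω_r²/ω_c² = 92/63
Coupling ω_c² = ω_s¹ ⇒ overall = 58/17 × 92/63 = 5336/1071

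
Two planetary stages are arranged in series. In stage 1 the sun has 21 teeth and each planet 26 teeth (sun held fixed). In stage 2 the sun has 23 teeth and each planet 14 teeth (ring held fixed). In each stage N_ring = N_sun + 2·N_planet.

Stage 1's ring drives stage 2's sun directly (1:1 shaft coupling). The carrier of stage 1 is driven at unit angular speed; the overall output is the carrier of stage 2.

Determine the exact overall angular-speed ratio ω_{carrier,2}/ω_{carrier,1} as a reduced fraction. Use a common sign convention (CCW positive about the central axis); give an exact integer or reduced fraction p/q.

1081/2701

Stage 1: N_ring = 21 + 2·26 = 73
Stage 1: 21(ω_s−ω_c) = −73(ω_r−ω_c),  ω_s=0, ω_c=1
Stage 1: ω_r = 1 − (21/73)(0−1) = 94/73
  ⇒ ω_r¹/ω_c¹ = 94/73
Stage 2: N_ring = 23 + 2·14 = 51
Stage 2: 23(ω_s−ω_c) = −51(ω_r−ω_c),  ω_r=0, ω_s=1
Stage 2: 23(1−ω_c) = −51(0−ω_c)  ⇒  74ω_c = 23  ⇒  ω_c = 23/74
  ⇒ ω_c²/ω_s² = 23/74
Coupling ω_s² = ω_r¹ ⇒ overall = 94/73 × 23/74 = 1081/2701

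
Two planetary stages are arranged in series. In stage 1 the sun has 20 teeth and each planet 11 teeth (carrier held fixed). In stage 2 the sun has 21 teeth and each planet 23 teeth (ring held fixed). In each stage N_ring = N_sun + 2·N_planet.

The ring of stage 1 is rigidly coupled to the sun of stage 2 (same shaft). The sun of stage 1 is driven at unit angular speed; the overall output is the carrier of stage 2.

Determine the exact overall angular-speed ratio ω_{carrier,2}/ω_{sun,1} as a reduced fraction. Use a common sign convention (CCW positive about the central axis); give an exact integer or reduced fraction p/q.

-5/44

Stage 1: N_ring = 20 + 2·11 = 42
Stage 1: 20(ω_s−ω_c) = −42(ω_r−ω_c),  ω_c=0, ω_s=1
Stage 1: ω_r = 0 − (20/42)(1−0) = -10/21
  ⇒ ω_r¹/ω_s¹ = -10/21
Stage 2: N_ring = 21 + 2·23 = 67
Stage 2: 21(ω_s−ω_c) = −67(ω_r−ω_c),  ω_r=0, ω_s=1
Stage 2: 21(1−ω_c) = −67(0−ω_c)  ⇒  88ω_c = 21  ⇒  ω_c = 21/88
  ⇒ ω_c²/ω_s² = 21/88
Coupling ω_s² = ω_r¹ ⇒ overall = -10/21 × 21/88 = -5/44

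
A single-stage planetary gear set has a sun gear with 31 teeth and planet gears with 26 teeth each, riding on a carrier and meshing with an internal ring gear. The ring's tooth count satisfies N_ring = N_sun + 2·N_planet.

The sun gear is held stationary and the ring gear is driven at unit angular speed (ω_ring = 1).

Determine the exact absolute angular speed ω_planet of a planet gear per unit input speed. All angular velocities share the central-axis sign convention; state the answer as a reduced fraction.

83/52

N_ring = 31 + 2·26 = 83
31(ω_s−ω_c) = −83(ω_r−ω_c),  ω_s=0, ω_r=1
31(0−ω_c) = −83(1−ω_c)  ⇒  114ω_c = 83  ⇒  ω_c = 83/114
sun–planet: 31·(0−83/114) = −26·(ω_p−ω_c)  ⇒  ω_p−ω_c = −(31/26)·(-83/114) = 2573/2964
ω_p = 83/114 + 2573/2964 = 83/52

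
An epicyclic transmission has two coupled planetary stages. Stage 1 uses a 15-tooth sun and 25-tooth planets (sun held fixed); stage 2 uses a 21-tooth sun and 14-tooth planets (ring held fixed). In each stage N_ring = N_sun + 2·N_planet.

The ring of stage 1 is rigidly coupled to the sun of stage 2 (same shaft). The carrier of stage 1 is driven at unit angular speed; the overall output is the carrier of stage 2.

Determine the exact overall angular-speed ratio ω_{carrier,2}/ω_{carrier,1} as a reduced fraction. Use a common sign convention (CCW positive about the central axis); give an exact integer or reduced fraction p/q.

Stage 1: N_ring = 15 + 2·25 = 65
Stage 1: 15(ω_s−ω_c) = −65(ω_r−ω_c),  ω_s=0, ω_c=1
Stage 1: ω_r = 1 − (15/65)(0−1) = 16/13
  ⇒ ω_r¹/ω_c¹ = 16/13
Stage 2: N_ring = 21 + 2·14 = 49
Stage 2: 21(ω_s−ω_c) = −49(ω_r−ω_c),  ω_r=0, ω_s=1
Stage 2: 21(1−ω_c) = −49(0−ω_c)  ⇒  70ω_c = 21  ⇒  ω_c = 3/10
  ⇒ ω_c²/ω_s² = 3/10
Coupling ω_s² = ω_r¹ ⇒ overall = 16/13 × 3/10 = 24/65

24/65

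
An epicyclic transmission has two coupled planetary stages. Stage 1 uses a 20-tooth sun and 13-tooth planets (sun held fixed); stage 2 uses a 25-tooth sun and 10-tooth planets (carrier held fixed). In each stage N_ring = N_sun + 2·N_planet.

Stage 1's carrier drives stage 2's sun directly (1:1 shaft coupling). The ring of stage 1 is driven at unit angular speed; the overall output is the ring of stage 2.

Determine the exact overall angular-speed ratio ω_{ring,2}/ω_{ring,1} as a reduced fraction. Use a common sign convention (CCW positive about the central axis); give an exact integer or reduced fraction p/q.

Stage 1: N_ring = 20 + 2·13 = 46
Stage 1: 20(ω_s−ω_c) = −46(ω_r−ω_c),  ω_s=0, ω_r=1
Stage 1: 20(0−ω_c) = −46(1−ω_c)  ⇒  66ω_c = 46  ⇒  ω_c = 23/33
  ⇒ ω_c¹/ω_r¹ = 23/33
Stage 2: N_ring = 25 + 2·10 = 45
Stage 2: 25(ω_s−ω_c) = −45(ω_r−ω_c),  ω_c=0, ω_s=1
Stage 2: ω_r = 0 − (25/45)(1−0) = -5/9
  ⇒ ω_r²/ω_s² = -5/9
Coupling ω_s² = ω_c¹ ⇒ overall = 23/33 × -5/9 = -115/297

-115/297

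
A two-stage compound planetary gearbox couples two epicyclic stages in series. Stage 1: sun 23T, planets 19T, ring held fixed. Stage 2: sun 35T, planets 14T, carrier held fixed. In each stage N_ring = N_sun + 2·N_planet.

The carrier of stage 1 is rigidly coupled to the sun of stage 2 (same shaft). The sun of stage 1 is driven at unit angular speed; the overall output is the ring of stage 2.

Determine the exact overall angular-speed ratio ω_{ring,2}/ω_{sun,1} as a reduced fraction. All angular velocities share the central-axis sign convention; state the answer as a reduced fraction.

Stage 1: N_ring = 23 + 2·19 = 61
Stage 1: 23(ω_s−ω_c) = −61(ω_r−ω_c),  ω_r=0, ω_s=1
Stage 1: 23(1−ω_c) = −61(0−ω_c)  ⇒  84ω_c = 23  ⇒  ω_c = 23/84
  ⇒ ω_c¹/ω_s¹ = 23/84
Stage 2: N_ring = 35 + 2·14 = 63
Stage 2: 35(ω_s−ω_c) = −63(ω_r−ω_c),  ω_c=0, ω_s=1
Stage 2: ω_r = 0 − (35/63)(1−0) = -5/9
  ⇒ ω_r²/ω_s² = -5/9
Coupling ω_s² = ω_c¹ ⇒ overall = 23/84 × -5/9 = -115/756

-115/756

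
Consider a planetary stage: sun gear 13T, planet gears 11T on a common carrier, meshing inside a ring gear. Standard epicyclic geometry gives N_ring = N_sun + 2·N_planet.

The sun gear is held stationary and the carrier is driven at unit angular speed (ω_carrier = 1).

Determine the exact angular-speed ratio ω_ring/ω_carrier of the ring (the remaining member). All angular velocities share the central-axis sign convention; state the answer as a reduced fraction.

48/35

N_ring = 13 + 2·11 = 35
13(ω_s−ω_c) = −35(ω_r−ω_c),  ω_s=0, ω_c=1
ω_r = 1 − (13/35)(0−1) = 48/35
ω_r/ω_c = 48/35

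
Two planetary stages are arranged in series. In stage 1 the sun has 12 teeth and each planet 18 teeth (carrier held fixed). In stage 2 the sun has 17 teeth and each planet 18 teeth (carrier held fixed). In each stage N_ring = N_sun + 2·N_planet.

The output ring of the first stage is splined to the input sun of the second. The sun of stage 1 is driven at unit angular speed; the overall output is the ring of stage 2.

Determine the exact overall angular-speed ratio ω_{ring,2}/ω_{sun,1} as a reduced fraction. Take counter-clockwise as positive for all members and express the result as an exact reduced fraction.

Stage 1: N_ring = 12 + 2·18 = 48
Stage 1: 12(ω_s−ω_c) = −48(ω_r−ω_c),  ω_c=0, ω_s=1
Stage 1: ω_r = 0 − (12/48)(1−0) = -1/4
  ⇒ ω_r¹/ω_s¹ = -1/4
Stage 2: N_ring = 17 + 2·18 = 53
Stage 2: 17(ω_s−ω_c) = −53(ω_r−ω_c),  ω_c=0, ω_s=1
Stage 2: ω_r = 0 − (17/53)(1−0) = -17/53
  ⇒ ω_r²/ω_s² = -17/53
Coupling ω_s² = ω_r¹ ⇒ overall = -1/4 × -17/53 = 17/212

17/212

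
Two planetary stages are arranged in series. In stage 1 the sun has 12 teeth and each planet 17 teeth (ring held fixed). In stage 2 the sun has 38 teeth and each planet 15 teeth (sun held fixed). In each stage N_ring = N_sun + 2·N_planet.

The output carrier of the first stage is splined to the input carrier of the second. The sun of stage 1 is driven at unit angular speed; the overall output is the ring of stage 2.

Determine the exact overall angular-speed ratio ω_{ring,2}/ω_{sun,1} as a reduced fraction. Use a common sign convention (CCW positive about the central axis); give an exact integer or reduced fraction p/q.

Stage 1: N_ring = 12 + 2·17 = 46
Stage 1: 12(ω_s−ω_c) = −46(ω_r−ω_c),  ω_r=0, ω_s=1
Stage 1: 12(1−ω_c) = −46(0−ω_c)  ⇒  58ω_c = 12  ⇒  ω_c = 6/29
  ⇒ ω_c¹/ω_s¹ = 6/29
Stage 2: N_ring = 38 + 2·15 = 68
Stage 2: 38(ω_s−ω_c) = −68(ω_r−ω_c),  ω_s=0, ω_c=1
Stage 2: ω_r = 1 − (38/68)(0−1) = 53/34
  ⇒ ω_r²/ω_c² = 53/34
Coupling ω_c² = ω_c¹ ⇒ overall = 6/29 × 53/34 = 159/493

159/493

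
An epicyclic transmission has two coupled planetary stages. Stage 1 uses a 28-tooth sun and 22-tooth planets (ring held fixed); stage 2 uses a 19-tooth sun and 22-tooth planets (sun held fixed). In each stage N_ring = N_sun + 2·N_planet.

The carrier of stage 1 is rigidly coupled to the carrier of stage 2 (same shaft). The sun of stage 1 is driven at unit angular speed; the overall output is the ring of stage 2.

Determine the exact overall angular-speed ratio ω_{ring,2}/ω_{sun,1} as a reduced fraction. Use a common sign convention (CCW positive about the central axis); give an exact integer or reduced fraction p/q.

Stage 1: N_ring = 28 + 2·22 = 72
Stage 1: 28(ω_s−ω_c) = −72(ω_r−ω_c),  ω_r=0, ω_s=1
Stage 1: 28(1−ω_c) = −72(0−ω_c)  ⇒  100ω_c = 28  ⇒  ω_c = 7/25
  ⇒ ω_c¹/ω_s¹ = 7/25
Stage 2: N_ring = 19 + 2·22 = 63
Stage 2: 19(ω_s−ω_c) = −63(ω_r−ω_c),  ω_s=0, ω_c=1
Stage 2: ω_r = 1 − (19/63)(0−1) = 82/63
  ⇒ ω_r²/ω_c² = 82/63
Coupling ω_c² = ω_c¹ ⇒ overall = 7/25 × 82/63 = 82/225

82/225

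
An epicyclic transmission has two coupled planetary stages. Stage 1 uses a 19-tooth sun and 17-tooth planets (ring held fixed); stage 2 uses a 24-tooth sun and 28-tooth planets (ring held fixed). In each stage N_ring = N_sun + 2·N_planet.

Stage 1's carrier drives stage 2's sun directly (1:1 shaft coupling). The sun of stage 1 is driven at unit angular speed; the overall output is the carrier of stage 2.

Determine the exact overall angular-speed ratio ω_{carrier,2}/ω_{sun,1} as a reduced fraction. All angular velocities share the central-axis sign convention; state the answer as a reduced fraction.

19/312

Stage 1: N_ring = 19 + 2·17 = 53
Stage 1: 19(ω_s−ω_c) = −53(ω_r−ω_c),  ω_r=0, ω_s=1
Stage 1: 19(1−ω_c) = −53(0−ω_c)  ⇒  72ω_c = 19  ⇒  ω_c = 19/72
  ⇒ ω_c¹/ω_s¹ = 19/72
Stage 2: N_ring = 24 + 2·28 = 80
Stage 2: 24(ω_s−ω_c) = −80(ω_r−ω_c),  ω_r=0, ω_s=1
Stage 2: 24(1−ω_c) = −80(0−ω_c)  ⇒  104ω_c = 24  ⇒  ω_c = 3/13
  ⇒ ω_c²/ω_s² = 3/13
Coupling ω_s² = ω_c¹ ⇒ overall = 19/72 × 3/13 = 19/312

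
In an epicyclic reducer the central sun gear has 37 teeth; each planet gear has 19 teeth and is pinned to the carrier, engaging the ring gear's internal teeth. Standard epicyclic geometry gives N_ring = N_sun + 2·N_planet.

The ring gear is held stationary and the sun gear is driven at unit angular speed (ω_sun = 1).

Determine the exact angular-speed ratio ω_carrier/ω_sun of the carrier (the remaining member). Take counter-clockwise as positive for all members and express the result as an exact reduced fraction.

37/112

N_ring = 37 + 2·19 = 75
37(ω_s−ω_c) = −75(ω_r−ω_c),  ω_r=0, ω_s=1
37(1−ω_c) = −75(0−ω_c)  ⇒  112ω_c = 37  ⇒  ω_c = 37/112
ω_c/ω_s = 37/112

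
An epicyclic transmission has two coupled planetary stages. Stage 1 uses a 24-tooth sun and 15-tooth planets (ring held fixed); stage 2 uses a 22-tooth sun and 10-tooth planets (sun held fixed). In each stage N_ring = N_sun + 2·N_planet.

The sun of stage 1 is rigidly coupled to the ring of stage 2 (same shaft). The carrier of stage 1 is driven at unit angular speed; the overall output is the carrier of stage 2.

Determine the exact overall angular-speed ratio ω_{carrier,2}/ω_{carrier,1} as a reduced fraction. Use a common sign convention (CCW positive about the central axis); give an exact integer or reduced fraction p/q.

Stage 1: N_ring = 24 + 2·15 = 54
Stage 1: 24(ω_s−ω_c) = −54(ω_r−ω_c),  ω_r=0, ω_c=1
Stage 1: ω_s = 1 − (54/24)(0−1) = 13/4
  ⇒ ω_s¹/ω_c¹ = 13/4
Stage 2: N_ring = 22 + 2·10 = 42
Stage 2: 22(ω_s−ω_c) = −42(ω_r−ω_c),  ω_s=0, ω_r=1
Stage 2: 22(0−ω_c) = −42(1−ω_c)  ⇒  64ω_c = 42  ⇒  ω_c = 21/32
  ⇒ ω_c²/ω_r² = 21/32
Coupling ω_r² = ω_s¹ ⇒ overall = 13/4 × 21/32 = 273/128

273/128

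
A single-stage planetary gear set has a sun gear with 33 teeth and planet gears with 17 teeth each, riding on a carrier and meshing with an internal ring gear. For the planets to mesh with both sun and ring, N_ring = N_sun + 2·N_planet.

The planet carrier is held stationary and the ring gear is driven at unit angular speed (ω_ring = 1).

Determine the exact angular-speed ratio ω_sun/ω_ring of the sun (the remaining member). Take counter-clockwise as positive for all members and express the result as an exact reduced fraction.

N_ring = 33 + 2·17 = 67
33(ω_s−ω_c) = −67(ω_r−ω_c),  ω_c=0, ω_r=1
ω_s = 0 − (67/33)(1−0) = -67/33
ω_s/ω_r = -67/33

-67/33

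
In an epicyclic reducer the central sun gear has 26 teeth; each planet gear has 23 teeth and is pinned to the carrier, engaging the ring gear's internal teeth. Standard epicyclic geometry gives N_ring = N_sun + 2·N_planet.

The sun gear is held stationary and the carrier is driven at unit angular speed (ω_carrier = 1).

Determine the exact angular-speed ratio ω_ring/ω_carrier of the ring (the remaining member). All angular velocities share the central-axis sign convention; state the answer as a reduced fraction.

N_ring = 26 + 2·23 = 72
26(ω_s−ω_c) = −72(ω_r−ω_c),  ω_s=0, ω_c=1
ω_r = 1 − (26/72)(0−1) = 49/36
ω_r/ω_c = 49/36

49/36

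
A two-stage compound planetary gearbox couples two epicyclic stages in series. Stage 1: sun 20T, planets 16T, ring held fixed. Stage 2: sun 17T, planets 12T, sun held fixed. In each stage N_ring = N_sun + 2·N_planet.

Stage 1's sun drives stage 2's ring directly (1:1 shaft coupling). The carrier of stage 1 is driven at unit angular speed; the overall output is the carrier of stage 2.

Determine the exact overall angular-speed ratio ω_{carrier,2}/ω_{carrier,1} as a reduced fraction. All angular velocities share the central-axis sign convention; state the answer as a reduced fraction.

369/145

Stage 1: N_ring = 20 + 2·16 = 52
Stage 1: 20(ω_s−ω_c) = −52(ω_r−ω_c),  ω_r=0, ω_c=1
Stage 1: ω_s = 1 − (52/20)(0−1) = 18/5
  ⇒ ω_s¹/ω_c¹ = 18/5
Stage 2: N_ring = 17 + 2·12 = 41
Stage 2: 17(ω_s−ω_c) = −41(ω_r−ω_c),  ω_s=0, ω_r=1
Stage 2: 17(0−ω_c) = −41(1−ω_c)  ⇒  58ω_c = 41  ⇒  ω_c = 41/58
  ⇒ ω_c²/ω_r² = 41/58
Coupling ω_r² = ω_s¹ ⇒ overall = 18/5 × 41/58 = 369/145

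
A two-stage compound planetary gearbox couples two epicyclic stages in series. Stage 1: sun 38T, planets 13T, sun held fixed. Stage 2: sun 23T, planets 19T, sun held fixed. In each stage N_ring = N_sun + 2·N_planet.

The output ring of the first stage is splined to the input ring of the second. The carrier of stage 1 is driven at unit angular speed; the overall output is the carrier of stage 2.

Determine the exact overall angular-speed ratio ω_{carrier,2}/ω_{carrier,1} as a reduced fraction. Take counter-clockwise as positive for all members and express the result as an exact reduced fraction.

Stage 1: N_ring = 38 + 2·13 = 64
Stage 1: 38(ω_s−ω_c) = −64(ω_r−ω_c),  ω_s=0, ω_c=1
Stage 1: ω_r = 1 − (38/64)(0−1) = 51/32
  ⇒ ω_r¹/ω_c¹ = 51/32
Stage 2: N_ring = 23 + 2·19 = 61
Stage 2: 23(ω_s−ω_c) = −61(ω_r−ω_c),  ω_s=0, ω_r=1
Stage 2: 23(0−ω_c) = −61(1−ω_c)  ⇒  84ω_c = 61  ⇒  ω_c = 61/84
  ⇒ ω_c²/ω_r² = 61/84
Coupling ω_r² = ω_r¹ ⇒ overall = 51/32 × 61/84 = 1037/896

1037/896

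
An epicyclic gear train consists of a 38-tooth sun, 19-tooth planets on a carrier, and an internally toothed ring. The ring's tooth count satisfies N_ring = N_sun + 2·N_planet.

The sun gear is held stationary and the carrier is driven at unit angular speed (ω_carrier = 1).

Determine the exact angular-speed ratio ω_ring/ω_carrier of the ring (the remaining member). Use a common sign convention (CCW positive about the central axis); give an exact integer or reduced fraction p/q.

N_ring = 38 + 2·19 = 76
38(ω_s−ω_c) = −76(ω_r−ω_c),  ω_s=0, ω_c=1
ω_r = 1 − (38/76)(0−1) = 3/2
ω_r/ω_c = 3/2

3/2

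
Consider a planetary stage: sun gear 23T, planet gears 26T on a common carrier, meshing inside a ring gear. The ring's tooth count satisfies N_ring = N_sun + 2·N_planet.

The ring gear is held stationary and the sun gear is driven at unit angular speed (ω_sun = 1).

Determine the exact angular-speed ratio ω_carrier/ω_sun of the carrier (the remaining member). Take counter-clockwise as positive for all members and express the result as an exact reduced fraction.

N_ring = 23 + 2·26 = 75
23(ω_s−ω_c) = −75(ω_r−ω_c),  ω_r=0, ω_s=1
23(1−ω_c) = −75(0−ω_c)  ⇒  98ω_c = 23  ⇒  ω_c = 23/98
ω_c/ω_s = 23/98

23/98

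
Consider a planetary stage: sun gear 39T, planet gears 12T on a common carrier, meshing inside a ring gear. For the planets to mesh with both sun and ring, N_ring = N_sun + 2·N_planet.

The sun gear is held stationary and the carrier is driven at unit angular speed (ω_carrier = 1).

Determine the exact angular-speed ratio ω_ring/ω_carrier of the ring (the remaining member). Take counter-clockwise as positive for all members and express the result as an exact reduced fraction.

N_ring = 39 + 2·12 = 63
39(ω_s−ω_c) = −63(ω_r−ω_c),  ω_s=0, ω_c=1
ω_r = 1 − (39/63)(0−1) = 34/21
ω_r/ω_c = 34/21

34/21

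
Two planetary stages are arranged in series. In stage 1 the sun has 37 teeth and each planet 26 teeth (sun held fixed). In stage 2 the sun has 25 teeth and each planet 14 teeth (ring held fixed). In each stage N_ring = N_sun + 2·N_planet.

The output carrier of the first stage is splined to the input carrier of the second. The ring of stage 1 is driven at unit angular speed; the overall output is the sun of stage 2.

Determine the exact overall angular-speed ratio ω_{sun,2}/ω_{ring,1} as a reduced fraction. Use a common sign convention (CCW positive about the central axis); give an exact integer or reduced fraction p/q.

Stage 1: N_ring = 37 + 2·26 = 89
Stage 1: 37(ω_s−ω_c) = −89(ω_r−ω_c),  ω_s=0, ω_r=1
Stage 1: 37(0−ω_c) = −89(1−ω_c)  ⇒  126ω_c = 89  ⇒  ω_c = 89/126
  ⇒ ω_c¹/ω_r¹ = 89/126
Stage 2: N_ring = 25 + 2·14 = 53
Stage 2: 25(ω_s−ω_c) = −53(ω_r−ω_c),  ω_r=0, ω_c=1
Stage 2: ω_s = 1 − (53/25)(0−1) = 78/25
  ⇒ ω_s²/ω_c² = 78/25
Coupling ω_c² = ω_c¹ ⇒ overall = 89/126 × 78/25 = 1157/525

1157/525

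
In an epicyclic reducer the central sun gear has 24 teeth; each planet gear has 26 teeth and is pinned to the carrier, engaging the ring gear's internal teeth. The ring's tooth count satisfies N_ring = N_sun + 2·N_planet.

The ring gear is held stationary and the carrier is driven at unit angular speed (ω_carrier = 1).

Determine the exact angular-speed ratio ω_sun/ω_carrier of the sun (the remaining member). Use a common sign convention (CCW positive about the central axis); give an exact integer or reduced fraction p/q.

N_ring = 24 + 2·26 = 76
24(ω_s−ω_c) = −76(ω_r−ω_c),  ω_r=0, ω_c=1
ω_s = 1 − (76/24)(0−1) = 25/6
ω_s/ω_c = 25/6

25/6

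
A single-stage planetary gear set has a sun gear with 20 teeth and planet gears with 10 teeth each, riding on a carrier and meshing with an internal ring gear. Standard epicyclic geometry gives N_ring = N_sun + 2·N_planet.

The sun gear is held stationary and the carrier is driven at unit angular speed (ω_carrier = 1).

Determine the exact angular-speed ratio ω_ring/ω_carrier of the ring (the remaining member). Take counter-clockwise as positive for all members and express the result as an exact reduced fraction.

N_ring = 20 + 2·10 = 40
20(ω_s−ω_c) = −40(ω_r−ω_c),  ω_s=0, ω_c=1
ω_r = 1 − (20/40)(0−1) = 3/2
ω_r/ω_c = 3/2

3/2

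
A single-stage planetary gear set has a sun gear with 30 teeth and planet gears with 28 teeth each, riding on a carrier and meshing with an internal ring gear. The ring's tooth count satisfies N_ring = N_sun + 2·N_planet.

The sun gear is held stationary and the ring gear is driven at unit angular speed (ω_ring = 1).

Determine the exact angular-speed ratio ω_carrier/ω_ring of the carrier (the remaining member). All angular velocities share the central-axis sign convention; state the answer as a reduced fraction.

N_ring = 30 + 2·28 = 86
30(ω_s−ω_c) = −86(ω_r−ω_c),  ω_s=0, ω_r=1
30(0−ω_c) = −86(1−ω_c)  ⇒  116ω_c = 86  ⇒  ω_c = 43/58
ω_c/ω_r = 43/58

43/58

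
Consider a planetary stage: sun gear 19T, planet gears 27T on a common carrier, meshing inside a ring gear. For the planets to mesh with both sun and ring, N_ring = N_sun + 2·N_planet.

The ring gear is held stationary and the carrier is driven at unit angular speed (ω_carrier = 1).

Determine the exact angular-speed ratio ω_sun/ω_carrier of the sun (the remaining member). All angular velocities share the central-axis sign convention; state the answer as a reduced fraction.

N_ring = 19 + 2·27 = 73
19(ω_s−ω_c) = −73(ω_r−ω_c),  ω_r=0, ω_c=1
ω_s = 1 − (73/19)(0−1) = 92/19
ω_s/ω_c = 92/19

92/19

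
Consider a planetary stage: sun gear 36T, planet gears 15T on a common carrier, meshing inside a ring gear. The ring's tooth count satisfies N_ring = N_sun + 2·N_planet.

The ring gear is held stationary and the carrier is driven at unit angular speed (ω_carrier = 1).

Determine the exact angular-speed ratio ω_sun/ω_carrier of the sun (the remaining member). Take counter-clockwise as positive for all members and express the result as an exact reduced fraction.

N_ring = 36 + 2·15 = 66
36(ω_s−ω_c) = −66(ω_r−ω_c),  ω_r=0, ω_c=1
ω_s = 1 − (66/36)(0−1) = 17/6
ω_s/ω_c = 17/6

17/6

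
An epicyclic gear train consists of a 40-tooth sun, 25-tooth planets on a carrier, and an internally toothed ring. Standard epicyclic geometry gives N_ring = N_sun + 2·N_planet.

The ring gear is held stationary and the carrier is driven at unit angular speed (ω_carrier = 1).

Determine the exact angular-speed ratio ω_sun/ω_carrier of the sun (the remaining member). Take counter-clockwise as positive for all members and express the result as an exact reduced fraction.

13/4

N_ring = 40 + 2·25 = 90
40(ω_s−ω_c) = −90(ω_r−ω_c),  ω_r=0, ω_c=1
ω_s = 1 − (90/40)(0−1) = 13/4
ω_s/ω_c = 13/4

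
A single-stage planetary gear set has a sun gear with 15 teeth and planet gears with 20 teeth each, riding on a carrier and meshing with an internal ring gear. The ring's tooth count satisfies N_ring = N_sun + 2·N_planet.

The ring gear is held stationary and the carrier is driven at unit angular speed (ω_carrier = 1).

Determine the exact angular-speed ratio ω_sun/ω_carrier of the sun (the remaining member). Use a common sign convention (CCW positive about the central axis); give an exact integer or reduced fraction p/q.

14/3

N_ring = 15 + 2·20 = 55
15(ω_s−ω_c) = −55(ω_r−ω_c),  ω_r=0, ω_c=1
ω_s = 1 − (55/15)(0−1) = 14/3
ω_s/ω_c = 14/3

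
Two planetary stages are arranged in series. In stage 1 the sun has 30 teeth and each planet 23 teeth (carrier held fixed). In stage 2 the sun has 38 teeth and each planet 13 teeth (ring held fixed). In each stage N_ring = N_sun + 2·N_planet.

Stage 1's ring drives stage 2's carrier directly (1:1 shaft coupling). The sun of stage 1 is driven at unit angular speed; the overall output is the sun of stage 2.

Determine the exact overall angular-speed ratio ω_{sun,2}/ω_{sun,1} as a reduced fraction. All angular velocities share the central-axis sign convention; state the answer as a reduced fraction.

-765/722

Stage 1: N_ring = 30 + 2·23 = 76
Stage 1: 30(ω_s−ω_c) = −76(ω_r−ω_c),  ω_c=0, ω_s=1
Stage 1: ω_r = 0 − (30/76)(1−0) = -15/38
  ⇒ ω_r¹/ω_s¹ = -15/38
Stage 2: N_ring = 38 + 2·13 = 64
Stage 2: 38(ω_s−ω_c) = −64(ω_r−ω_c),  ω_r=0, ω_c=1
Stage 2: ω_s = 1 − (64/38)(0−1) = 51/19
  ⇒ ω_s²/ω_c² = 51/19
Coupling ω_c² = ω_r¹ ⇒ overall = -15/38 × 51/19 = -765/722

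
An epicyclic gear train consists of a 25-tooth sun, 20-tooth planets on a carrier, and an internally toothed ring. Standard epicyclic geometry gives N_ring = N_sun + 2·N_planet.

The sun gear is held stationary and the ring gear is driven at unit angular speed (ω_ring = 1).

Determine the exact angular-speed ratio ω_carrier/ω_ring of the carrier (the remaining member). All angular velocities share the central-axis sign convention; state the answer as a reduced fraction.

N_ring = 25 + 2·20 = 65
25(ω_s−ω_c) = −65(ω_r−ω_c),  ω_s=0, ω_r=1
25(0−ω_c) = −65(1−ω_c)  ⇒  90ω_c = 65  ⇒  ω_c = 13/18
ω_c/ω_r = 13/18

13/18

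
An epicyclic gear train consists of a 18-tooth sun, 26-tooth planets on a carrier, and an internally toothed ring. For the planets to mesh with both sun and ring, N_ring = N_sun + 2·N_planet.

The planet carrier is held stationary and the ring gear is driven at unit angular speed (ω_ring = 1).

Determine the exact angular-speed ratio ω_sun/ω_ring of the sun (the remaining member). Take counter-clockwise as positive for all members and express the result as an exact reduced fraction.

-35/9

N_ring = 18 + 2·26 = 70
18(ω_s−ω_c) = −70(ω_r−ω_c),  ω_c=0, ω_r=1
ω_s = 0 − (70/18)(1−0) = -35/9
ω_s/ω_r = -35/9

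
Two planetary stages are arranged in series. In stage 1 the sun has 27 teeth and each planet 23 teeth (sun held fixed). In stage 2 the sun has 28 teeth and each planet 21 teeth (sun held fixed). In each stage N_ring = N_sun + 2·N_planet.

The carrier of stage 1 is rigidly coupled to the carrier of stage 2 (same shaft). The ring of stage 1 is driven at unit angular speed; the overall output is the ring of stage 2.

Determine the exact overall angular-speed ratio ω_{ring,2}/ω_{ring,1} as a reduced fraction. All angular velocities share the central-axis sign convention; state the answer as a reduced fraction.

Stage 1: N_ring = 27 + 2·23 = 73
Stage 1: 27(ω_s−ω_c) = −73(ω_r−ω_c),  ω_s=0, ω_r=1
Stage 1: 27(0−ω_c) = −73(1−ω_c)  ⇒  100ω_c = 73  ⇒  ω_c = 73/100
  ⇒ ω_c¹/ω_r¹ = 73/100
Stage 2: N_ring = 28 + 2·21 = 70
Stage 2: 28(ω_s−ω_c) = −70(ω_r−ω_c),  ω_s=0, ω_c=1
Stage 2: ω_r = 1 − (28/70)(0−1) = 7/5
  ⇒ ω_r²/ω_c² = 7/5
Coupling ω_c² = ω_c¹ ⇒ overall = 73/100 × 7/5 = 511/500

511/500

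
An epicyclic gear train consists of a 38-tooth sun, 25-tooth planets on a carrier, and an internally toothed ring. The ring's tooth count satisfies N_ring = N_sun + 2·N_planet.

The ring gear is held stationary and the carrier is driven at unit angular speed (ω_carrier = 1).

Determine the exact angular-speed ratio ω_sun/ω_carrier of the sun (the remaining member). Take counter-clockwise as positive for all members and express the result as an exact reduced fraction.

63/19

N_ring = 38 + 2·25 = 88
38(ω_s−ω_c) = −88(ω_r−ω_c),  ω_r=0, ω_c=1
ω_s = 1 − (88/38)(0−1) = 63/19
ω_s/ω_c = 63/19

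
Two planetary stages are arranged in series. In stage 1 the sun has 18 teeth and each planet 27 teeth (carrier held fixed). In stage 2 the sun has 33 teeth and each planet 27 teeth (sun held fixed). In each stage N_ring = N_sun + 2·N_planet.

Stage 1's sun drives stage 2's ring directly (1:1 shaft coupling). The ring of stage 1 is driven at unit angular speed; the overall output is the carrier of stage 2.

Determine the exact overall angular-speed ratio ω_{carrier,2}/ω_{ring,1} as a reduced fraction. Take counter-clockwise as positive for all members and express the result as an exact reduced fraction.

-29/10

Stage 1: N_ring = 18 + 2·27 = 72
Stage 1: 18(ω_s−ω_c) = −72(ω_r−ω_c),  ω_c=0, ω_r=1
Stage 1: ω_s = 0 − (72/18)(1−0) = -4
  ⇒ ω_s¹/ω_r¹ = -4
Stage 2: N_ring = 33 + 2·27 = 87
Stage 2: 33(ω_s−ω_c) = −87(ω_r−ω_c),  ω_s=0, ω_r=1
Stage 2: 33(0−ω_c) = −87(1−ω_c)  ⇒  120ω_c = 87  ⇒  ω_c = 29/40
  ⇒ ω_c²/ω_r² = 29/40
Coupling ω_r² = ω_s¹ ⇒ overall = -4 × 29/40 = -29/10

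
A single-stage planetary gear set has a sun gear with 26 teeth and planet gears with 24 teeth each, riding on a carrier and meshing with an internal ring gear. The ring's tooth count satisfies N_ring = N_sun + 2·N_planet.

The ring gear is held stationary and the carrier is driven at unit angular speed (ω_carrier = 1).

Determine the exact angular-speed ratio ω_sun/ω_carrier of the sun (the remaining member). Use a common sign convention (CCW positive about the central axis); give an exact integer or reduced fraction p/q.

50/13

N_ring = 26 + 2·24 = 74
26(ω_s−ω_c) = −74(ω_r−ω_c),  ω_r=0, ω_c=1
ω_s = 1 − (74/26)(0−1) = 50/13
ω_s/ω_c = 50/13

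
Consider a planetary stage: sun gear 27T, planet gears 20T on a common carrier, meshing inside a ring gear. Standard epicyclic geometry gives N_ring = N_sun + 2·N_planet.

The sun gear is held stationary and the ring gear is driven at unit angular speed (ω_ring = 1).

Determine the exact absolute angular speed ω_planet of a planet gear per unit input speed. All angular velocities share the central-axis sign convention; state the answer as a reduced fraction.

67/40

N_ring = 27 + 2·20 = 67
27(ω_s−ω_c) = −67(ω_r−ω_c),  ω_s=0, ω_r=1
27(0−ω_c) = −67(1−ω_c)  ⇒  94ω_c = 67  ⇒  ω_c = 67/94
sun–planet: 27·(0−67/94) = −20·(ω_p−ω_c)  ⇒  ω_p−ω_c = −(27/20)·(-67/94) = 1809/1880
ω_p = 67/94 + 1809/1880 = 67/40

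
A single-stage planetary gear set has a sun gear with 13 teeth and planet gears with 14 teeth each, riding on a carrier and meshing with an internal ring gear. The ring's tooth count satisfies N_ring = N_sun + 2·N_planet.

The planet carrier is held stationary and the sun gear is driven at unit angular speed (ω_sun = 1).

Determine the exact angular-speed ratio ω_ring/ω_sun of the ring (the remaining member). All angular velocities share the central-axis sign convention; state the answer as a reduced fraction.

N_ring = 13 + 2·14 = 41
13(ω_s−ω_c) = −41(ω_r−ω_c),  ω_c=0, ω_s=1
ω_r = 0 − (13/41)(1−0) = -13/41
ω_r/ω_s = -13/41

-13/41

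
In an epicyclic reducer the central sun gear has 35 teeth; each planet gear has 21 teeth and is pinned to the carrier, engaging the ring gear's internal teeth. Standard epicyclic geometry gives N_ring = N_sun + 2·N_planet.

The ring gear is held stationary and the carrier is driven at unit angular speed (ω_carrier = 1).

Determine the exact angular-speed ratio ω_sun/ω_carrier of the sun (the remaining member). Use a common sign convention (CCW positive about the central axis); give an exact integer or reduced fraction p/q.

16/5

N_ring = 35 + 2·21 = 77
35(ω_s−ω_c) = −77(ω_r−ω_c),  ω_r=0, ω_c=1
ω_s = 1 − (77/35)(0−1) = 16/5
ω_s/ω_c = 16/5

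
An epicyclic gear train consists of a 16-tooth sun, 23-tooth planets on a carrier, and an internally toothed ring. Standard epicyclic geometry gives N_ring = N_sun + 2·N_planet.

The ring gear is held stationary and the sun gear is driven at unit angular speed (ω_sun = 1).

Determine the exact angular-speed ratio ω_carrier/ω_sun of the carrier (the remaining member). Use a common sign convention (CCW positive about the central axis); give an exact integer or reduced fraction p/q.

N_ring = 16 + 2·23 = 62
16(ω_s−ω_c) = −62(ω_r−ω_c),  ω_r=0, ω_s=1
16(1−ω_c) = −62(0−ω_c)  ⇒  78ω_c = 16  ⇒  ω_c = 8/39
ω_c/ω_s = 8/39

8/39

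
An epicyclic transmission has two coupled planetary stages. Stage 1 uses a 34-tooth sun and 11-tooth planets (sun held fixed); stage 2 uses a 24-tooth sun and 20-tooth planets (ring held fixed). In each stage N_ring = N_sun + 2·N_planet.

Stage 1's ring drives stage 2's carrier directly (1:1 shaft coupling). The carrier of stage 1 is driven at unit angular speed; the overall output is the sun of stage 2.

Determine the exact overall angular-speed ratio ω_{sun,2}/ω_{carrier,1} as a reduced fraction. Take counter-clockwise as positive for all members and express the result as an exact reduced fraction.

Stage 1: N_ring = 34 + 2·11 = 56
Stage 1: 34(ω_s−ω_c) = −56(ω_r−ω_c),  ω_s=0, ω_c=1
Stage 1: ω_r = 1 − (34/56)(0−1) = 45/28
  ⇒ ω_r¹/ω_c¹ = 45/28
Stage 2: N_ring = 24 + 2·20 = 64
Stage 2: 24(ω_s−ω_c) = −64(ω_r−ω_c),  ω_r=0, ω_c=1
Stage 2: ω_s = 1 − (64/24)(0−1) = 11/3
  ⇒ ω_s²/ω_c² = 11/3
Coupling ω_c² = ω_r¹ ⇒ overall = 45/28 × 11/3 = 165/28

165/28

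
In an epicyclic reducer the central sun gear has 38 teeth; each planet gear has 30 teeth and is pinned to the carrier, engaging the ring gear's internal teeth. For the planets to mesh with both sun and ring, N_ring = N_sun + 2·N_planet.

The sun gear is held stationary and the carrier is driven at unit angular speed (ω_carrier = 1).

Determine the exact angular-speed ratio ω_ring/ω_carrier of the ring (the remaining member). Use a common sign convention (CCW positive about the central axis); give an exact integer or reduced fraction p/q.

N_ring = 38 + 2·30 = 98
38(ω_s−ω_c) = −98(ω_r−ω_c),  ω_s=0, ω_c=1
ω_r = 1 − (38/98)(0−1) = 68/49
ω_r/ω_c = 68/49

68/49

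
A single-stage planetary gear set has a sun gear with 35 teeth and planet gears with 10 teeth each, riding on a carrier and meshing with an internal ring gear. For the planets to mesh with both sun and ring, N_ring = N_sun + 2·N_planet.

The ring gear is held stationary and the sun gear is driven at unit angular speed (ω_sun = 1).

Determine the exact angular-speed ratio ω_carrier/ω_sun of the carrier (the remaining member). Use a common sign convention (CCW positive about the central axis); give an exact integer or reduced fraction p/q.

7/18

N_ring = 35 + 2·10 = 55
35(ω_s−ω_c) = −55(ω_r−ω_c),  ω_r=0, ω_s=1
35(1−ω_c) = −55(0−ω_c)  ⇒  90ω_c = 35  ⇒  ω_c = 7/18
ω_c/ω_s = 7/18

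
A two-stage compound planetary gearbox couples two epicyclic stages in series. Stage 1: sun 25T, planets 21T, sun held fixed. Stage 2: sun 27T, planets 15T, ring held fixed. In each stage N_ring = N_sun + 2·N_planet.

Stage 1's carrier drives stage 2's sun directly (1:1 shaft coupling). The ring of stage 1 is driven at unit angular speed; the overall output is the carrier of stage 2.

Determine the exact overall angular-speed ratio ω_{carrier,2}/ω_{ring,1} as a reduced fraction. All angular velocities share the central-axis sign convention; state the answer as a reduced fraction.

Stage 1: N_ring = 25 + 2·21 = 67
Stage 1: 25(ω_s−ω_c) = −67(ω_r−ω_c),  ω_s=0, ω_r=1
Stage 1: 25(0−ω_c) = −67(1−ω_c)  ⇒  92ω_c = 67  ⇒  ω_c = 67/92
  ⇒ ω_c¹/ω_r¹ = 67/92
Stage 2: N_ring = 27 + 2·15 = 57
Stage 2: 27(ω_s−ω_c) = −57(ω_r−ω_c),  ω_r=0, ω_s=1
Stage 2: 27(1−ω_c) = −57(0−ω_c)  ⇒  84ω_c = 27  ⇒  ω_c = 9/28
  ⇒ ω_c²/ω_s² = 9/28
Coupling ω_s² = ω_c¹ ⇒ overall = 67/92 × 9/28 = 603/2576

603/2576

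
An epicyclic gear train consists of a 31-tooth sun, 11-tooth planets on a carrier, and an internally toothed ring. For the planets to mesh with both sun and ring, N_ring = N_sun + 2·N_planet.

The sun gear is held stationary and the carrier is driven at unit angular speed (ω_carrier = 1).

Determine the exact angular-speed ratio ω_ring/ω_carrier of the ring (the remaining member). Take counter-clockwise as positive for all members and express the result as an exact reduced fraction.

N_ring = 31 + 2·11 = 53
31(ω_s−ω_c) = −53(ω_r−ω_c),  ω_s=0, ω_c=1
ω_r = 1 − (31/53)(0−1) = 84/53
ω_r/ω_c = 84/53

84/53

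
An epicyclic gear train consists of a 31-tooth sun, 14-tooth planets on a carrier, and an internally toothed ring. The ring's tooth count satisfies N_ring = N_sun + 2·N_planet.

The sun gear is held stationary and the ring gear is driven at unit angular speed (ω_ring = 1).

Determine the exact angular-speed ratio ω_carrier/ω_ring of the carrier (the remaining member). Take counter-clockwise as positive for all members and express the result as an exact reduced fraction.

59/90

N_ring = 31 + 2·14 = 59
31(ω_s−ω_c) = −59(ω_r−ω_c),  ω_s=0, ω_r=1
31(0−ω_c) = −59(1−ω_c)  ⇒  90ω_c = 59  ⇒  ω_c = 59/90
ω_c/ω_r = 59/90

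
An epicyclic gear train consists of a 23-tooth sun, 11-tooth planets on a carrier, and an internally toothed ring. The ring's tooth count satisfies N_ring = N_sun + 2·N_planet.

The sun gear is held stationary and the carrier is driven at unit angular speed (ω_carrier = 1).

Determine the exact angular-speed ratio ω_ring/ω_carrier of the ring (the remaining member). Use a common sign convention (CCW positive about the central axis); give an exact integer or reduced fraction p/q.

N_ring = 23 + 2·11 = 45
23(ω_s−ω_c) = −45(ω_r−ω_c),  ω_s=0, ω_c=1
ω_r = 1 − (23/45)(0−1) = 68/45
ω_r/ω_c = 68/45

68/45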